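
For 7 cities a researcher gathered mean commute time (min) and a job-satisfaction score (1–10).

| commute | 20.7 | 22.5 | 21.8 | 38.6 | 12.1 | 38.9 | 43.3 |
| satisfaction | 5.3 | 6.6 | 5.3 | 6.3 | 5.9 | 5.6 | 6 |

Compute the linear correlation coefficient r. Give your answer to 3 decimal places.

0.195

n = 7, Σx = 197.9, Σy = 41, Σx² = 6434.45, Σy² = 241.6, Σxy = 1165.96
nΣxy − ΣxΣy = 8161.72 − 8113.9 = 47.82
nΣx² − (Σx)² = 45041.15 − 39164.41 = 5876.74; nΣy² − (Σy)² = 1691.2 − 1681 = 10.2
r = 47.82 / √(5876.74 × 10.2) = 47.82 / 244.8321 ≈ 0.195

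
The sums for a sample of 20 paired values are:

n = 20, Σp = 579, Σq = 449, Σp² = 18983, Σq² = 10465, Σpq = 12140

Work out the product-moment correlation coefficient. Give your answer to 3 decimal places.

r = (nΣpq − ΣpΣq) / √[(nΣp² − (Σp)²)(nΣq² − (Σq)²)]
Numerator: 20×12140 − 579×449 = -17171
Denominator: √[(379660 − 335241)(209300 − 201601)] = √[44419 × 7699] = 18492.7521
r = -17171 / 18492.7521 ≈ -0.929

-0.929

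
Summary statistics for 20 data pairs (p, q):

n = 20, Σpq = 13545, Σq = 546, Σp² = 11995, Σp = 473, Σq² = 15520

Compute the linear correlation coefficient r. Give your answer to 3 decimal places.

0.897

r = (nΣpq − ΣpΣq) / √[(nΣp² − (Σp)²)(nΣq² − (Σq)²)]
Numerator: 20×13545 − 473×546 = 12642
Denominator: √[(239900 − 223729)(310400 − 298116)] = √[16171 × 12284] = 14094.1323
r = 12642 / 14094.1323 ≈ 0.897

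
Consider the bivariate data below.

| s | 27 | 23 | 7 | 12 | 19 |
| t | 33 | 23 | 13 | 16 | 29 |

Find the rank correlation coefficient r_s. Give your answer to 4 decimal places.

Rank s: 5, 4, 1, 2, 3
Rank t: 5, 3, 1, 2, 4
d = rank(s) − rank(t): 0, 1, 0, 0, -1; Σd² = 2
ρ = 1 − 6Σd² / [n(n²−1)] = 1 − 6×2 / (5×24) = 1 − 12/120 ≈ 0.9000

0.9000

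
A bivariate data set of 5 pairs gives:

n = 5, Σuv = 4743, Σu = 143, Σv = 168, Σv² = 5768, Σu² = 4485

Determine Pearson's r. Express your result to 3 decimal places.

r = (nΣuv − ΣuΣv) / √[(nΣu² − (Σu)²)(nΣv² − (Σv)²)]
Numerator: 5×4743 − 143×168 = -309
Denominator: √[(22425 − 20449)(28840 − 28224)] = √[1976 × 616] = 1103.2751
r = -309 / 1103.2751 ≈ -0.280

-0.280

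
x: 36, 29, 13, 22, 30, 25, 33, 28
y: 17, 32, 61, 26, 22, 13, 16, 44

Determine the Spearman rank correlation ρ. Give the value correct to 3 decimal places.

Rank x: 8, 5, 1, 2, 6, 3, 7, 4
Rank y: 3, 6, 8, 5, 4, 1, 2, 7
d = rank(x) − rank(y): 5, -1, -7, -3, 2, 2, 5, -3; Σd² = 126
ρ = 1 − 6Σd² / [n(n²−1)] = 1 − 6×126 / (8×63) = 1 − 756/504 ≈ -0.500

-0.500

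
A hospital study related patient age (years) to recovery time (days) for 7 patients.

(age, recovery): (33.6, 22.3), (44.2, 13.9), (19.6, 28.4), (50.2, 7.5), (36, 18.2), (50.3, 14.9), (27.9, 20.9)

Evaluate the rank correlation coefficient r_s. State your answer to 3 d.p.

-0.857

Rank age: 3, 5, 1, 6, 4, 7, 2
Rank recovery: 6, 2, 7, 1, 4, 3, 5
d = rank(age) − rank(recovery): -3, 3, -6, 5, 0, 4, -3; Σd² = 104
ρ = 1 − 6Σd² / [n(n²−1)] = 1 − 6×104 / (7×48) = 1 − 624/336 ≈ -0.857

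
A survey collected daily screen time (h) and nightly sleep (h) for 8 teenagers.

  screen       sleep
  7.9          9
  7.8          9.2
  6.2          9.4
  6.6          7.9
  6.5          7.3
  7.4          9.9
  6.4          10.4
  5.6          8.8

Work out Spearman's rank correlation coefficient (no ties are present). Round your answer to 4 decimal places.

0.0000

Rank screen: 8, 7, 2, 5, 4, 6, 3, 1
Rank sleep: 4, 5, 6, 2, 1, 7, 8, 3
d = rank(screen) − rank(sleep): 4, 2, -4, 3, 3, -1, -5, -2; Σd² = 84
ρ = 1 − 6Σd² / [n(n²−1)] = 1 − 6×84 / (8×63) = 1 − 504/504 ≈ 0.0000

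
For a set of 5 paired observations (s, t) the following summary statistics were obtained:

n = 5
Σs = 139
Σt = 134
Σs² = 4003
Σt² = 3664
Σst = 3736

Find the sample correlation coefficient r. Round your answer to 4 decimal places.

0.1074

r = (nΣst − ΣsΣt) / √[(nΣs² − (Σs)²)(nΣt² − (Σt)²)]
Numerator: 5×3736 − 139×134 = 54
Denominator: √[(20015 − 19321)(18320 − 17956)] = √[694 × 364] = 502.6092
r = 54 / 502.6092 ≈ 0.1074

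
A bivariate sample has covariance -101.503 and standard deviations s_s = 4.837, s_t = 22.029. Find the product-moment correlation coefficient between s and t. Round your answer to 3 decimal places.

-0.953

r = Cov(s,t) / (s_s · s_t) = -101.503 / (4.837 × 22.029)
  = -101.503 / 106.5543 ≈ -0.953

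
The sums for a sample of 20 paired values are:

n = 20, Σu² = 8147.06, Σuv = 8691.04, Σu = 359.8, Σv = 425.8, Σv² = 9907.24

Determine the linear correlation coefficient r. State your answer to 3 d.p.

r = (nΣuv − ΣuΣv) / √[(nΣu² − (Σu)²)(nΣv² − (Σv)²)]
Numerator: 20×8691.04 − 359.8×425.8 = 20617.96
Denominator: √[(162941.2 − 129456.04)(198144.8 − 181305.64)] = √[33485.16 × 16839.16] = 23745.7779
r = 20617.96 / 23745.7779 ≈ 0.868

0.868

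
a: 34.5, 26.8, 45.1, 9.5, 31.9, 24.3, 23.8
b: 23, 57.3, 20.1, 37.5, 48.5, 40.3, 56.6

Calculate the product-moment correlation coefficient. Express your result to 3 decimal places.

-0.470

n = 7, Σa = 195.9, Σb = 283.3, Σa² = 6207.29, Σb² = 12802.45, Σab = 7465.42
nΣab − ΣaΣb = 52257.94 − 55498.47 = -3240.53
nΣa² − (Σa)² = 43451.03 − 38376.81 = 5074.22; nΣb² − (Σb)² = 89617.15 − 80258.89 = 9358.26
r = -3240.53 / √(5074.22 × 9358.26) = -3240.53 / 6890.9992 ≈ -0.470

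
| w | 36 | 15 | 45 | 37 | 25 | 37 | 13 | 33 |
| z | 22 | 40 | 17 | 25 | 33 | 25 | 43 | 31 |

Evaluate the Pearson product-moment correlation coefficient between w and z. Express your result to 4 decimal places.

-0.9760

n = 8, Σw = 241, Σz = 236, Σw² = 8167, Σz² = 7522, Σwz = 6414
nΣwz − ΣwΣz = 51312 − 56876 = -5564
nΣw² − (Σw)² = 65336 − 58081 = 7255; nΣz² − (Σz)² = 60176 − 55696 = 4480
r = -5564 / √(7255 × 4480) = -5564 / 5701.0876 ≈ -0.9760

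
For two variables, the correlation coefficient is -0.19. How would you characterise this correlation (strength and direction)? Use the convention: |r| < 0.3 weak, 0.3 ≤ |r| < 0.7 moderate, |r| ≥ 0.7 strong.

weak negative

r = -0.19 < 0 so the relationship is negative.
|r| = 0.19, which falls in the weak range.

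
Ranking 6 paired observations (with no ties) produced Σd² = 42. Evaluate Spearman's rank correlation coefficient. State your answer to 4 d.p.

-0.2000

ρ = 1 − 6Σd² / [n(n²−1)] = 1 − 6×42 / (6×35)
  = 1 − 252/210 = 1 − 1.20000 ≈ -0.2000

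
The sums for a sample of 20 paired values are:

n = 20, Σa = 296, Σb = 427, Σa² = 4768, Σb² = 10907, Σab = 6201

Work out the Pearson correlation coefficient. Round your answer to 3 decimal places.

r = (nΣab − ΣaΣb) / √[(nΣa² − (Σa)²)(nΣb² − (Σb)²)]
Numerator: 20×6201 − 296×427 = -2372
Denominator: √[(95360 − 87616)(218140 − 182329)] = √[7744 × 35811] = 16652.9392
r = -2372 / 16652.9392 ≈ -0.142

-0.142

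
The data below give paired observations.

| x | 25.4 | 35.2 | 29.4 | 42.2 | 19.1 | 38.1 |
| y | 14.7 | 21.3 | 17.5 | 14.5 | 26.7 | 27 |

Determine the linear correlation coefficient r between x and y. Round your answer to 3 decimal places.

-0.221

n = 6, Σx = 189.4, Σy = 121.7, Σx² = 6345.82, Σy² = 2628.17, Σxy = 3788.21
nΣxy − ΣxΣy = 22729.26 − 23049.98 = -320.72
nΣx² − (Σx)² = 38074.92 − 35872.36 = 2202.56; nΣy² − (Σy)² = 15769.02 − 14810.89 = 958.13
r = -320.72 / √(2202.56 × 958.13) = -320.72 / 1452.7005 ≈ -0.221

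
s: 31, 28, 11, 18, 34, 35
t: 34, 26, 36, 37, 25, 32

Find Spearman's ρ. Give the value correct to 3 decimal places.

Rank s: 4, 3, 1, 2, 5, 6
Rank t: 4, 2, 5, 6, 1, 3
d = rank(s) − rank(t): 0, 1, -4, -4, 4, 3; Σd² = 58
ρ = 1 − 6Σd² / [n(n²−1)] = 1 − 6×58 / (6×35) = 1 − 348/210 ≈ -0.657

-0.657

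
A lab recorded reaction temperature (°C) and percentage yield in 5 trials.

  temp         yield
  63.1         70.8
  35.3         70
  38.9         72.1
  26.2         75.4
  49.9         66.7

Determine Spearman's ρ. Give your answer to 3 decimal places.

-0.500

Rank temp: 5, 2, 3, 1, 4
Rank yield: 3, 2, 4, 5, 1
d = rank(temp) − rank(yield): 2, 0, -1, -4, 3; Σd² = 30
ρ = 1 − 6Σd² / [n(n²−1)] = 1 − 6×30 / (5×24) = 1 − 180/120 ≈ -0.500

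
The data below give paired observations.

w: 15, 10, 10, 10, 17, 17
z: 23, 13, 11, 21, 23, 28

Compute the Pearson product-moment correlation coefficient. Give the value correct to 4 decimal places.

n = 6, Σw = 79, Σz = 119, Σw² = 1103, Σz² = 2573, Σwz = 1662
nΣwz − ΣwΣz = 9972 − 9401 = 571
nΣw² − (Σw)² = 6618 − 6241 = 377; nΣz² − (Σz)² = 15438 − 14161 = 1277
r = 571 / √(377 × 1277) = 571 / 693.8508 ≈ 0.8229

0.8229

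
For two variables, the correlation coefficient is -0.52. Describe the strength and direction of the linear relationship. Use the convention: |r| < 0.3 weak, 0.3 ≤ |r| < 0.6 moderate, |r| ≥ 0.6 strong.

r = -0.52 < 0 so the relationship is negative.
|r| = 0.52, which falls in the moderate range.

moderate negative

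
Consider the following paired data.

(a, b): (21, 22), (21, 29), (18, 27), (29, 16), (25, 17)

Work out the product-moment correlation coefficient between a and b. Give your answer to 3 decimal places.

n = 5, Σa = 114, Σb = 111, Σa² = 2672, Σb² = 2599, Σab = 2446
nΣab − ΣaΣb = 12230 − 12654 = -424
nΣa² − (Σa)² = 13360 − 12996 = 364; nΣb² − (Σb)² = 12995 − 12321 = 674
r = -424 / √(364 × 674) = -424 / 495.3140 ≈ -0.856

-0.856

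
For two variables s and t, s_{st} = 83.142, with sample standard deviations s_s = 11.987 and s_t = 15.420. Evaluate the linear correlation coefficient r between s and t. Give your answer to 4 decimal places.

r = Cov(s,t) / (s_s · s_t) = 83.142 / (11.987 × 15.420)
  = 83.142 / 184.8395 ≈ 0.4498

0.4498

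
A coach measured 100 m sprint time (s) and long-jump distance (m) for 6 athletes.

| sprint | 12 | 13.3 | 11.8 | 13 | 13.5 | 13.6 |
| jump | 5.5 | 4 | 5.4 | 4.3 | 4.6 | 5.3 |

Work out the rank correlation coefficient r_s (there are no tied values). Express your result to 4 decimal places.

Rank sprint: 2, 4, 1, 3, 5, 6
Rank jump: 6, 1, 5, 2, 3, 4
d = rank(sprint) − rank(jump): -4, 3, -4, 1, 2, 2; Σd² = 50
ρ = 1 − 6Σd² / [n(n²−1)] = 1 − 6×50 / (6×35) = 1 − 300/210 ≈ -0.4286

-0.4286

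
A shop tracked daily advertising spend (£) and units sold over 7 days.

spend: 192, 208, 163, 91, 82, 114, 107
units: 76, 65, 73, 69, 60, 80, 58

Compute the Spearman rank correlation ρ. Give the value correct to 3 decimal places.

Rank spend: 6, 7, 5, 2, 1, 4, 3
Rank units: 6, 3, 5, 4, 2, 7, 1
d = rank(spend) − rank(units): 0, 4, 0, -2, -1, -3, 2; Σd² = 34
ρ = 1 − 6Σd² / [n(n²−1)] = 1 − 6×34 / (7×48) = 1 − 204/336 ≈ 0.393

0.393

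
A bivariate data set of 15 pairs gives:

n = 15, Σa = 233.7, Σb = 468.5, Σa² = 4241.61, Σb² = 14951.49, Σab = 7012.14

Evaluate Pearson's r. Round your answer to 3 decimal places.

-0.656

r = (nΣab − ΣaΣb) / √[(nΣa² − (Σa)²)(nΣb² − (Σb)²)]
Numerator: 15×7012.14 − 233.7×468.5 = -4306.35
Denominator: √[(63624.15 − 54615.69)(224272.35 − 219492.25)] = √[9008.46 × 4780.1] = 6562.1140
r = -4306.35 / 6562.1140 ≈ -0.656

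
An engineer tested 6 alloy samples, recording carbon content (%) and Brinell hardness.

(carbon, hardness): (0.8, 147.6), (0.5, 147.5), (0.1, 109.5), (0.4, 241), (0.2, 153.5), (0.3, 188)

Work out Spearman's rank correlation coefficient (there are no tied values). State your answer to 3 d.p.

0.143

Rank carbon: 6, 5, 1, 4, 2, 3
Rank hardness: 3, 2, 1, 6, 4, 5
d = rank(carbon) − rank(hardness): 3, 3, 0, -2, -2, -2; Σd² = 30
ρ = 1 − 6Σd² / [n(n²−1)] = 1 − 6×30 / (6×35) = 1 − 180/210 ≈ 0.143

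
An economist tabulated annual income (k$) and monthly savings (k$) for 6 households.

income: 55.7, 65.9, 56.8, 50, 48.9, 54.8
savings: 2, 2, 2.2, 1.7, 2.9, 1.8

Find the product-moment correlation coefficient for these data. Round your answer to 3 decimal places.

n = 6, Σx = 332.1, Σy = 12.6, Σx² = 18565.79, Σy² = 27.38, Σxy = 693.61
nΣxy − ΣxΣy = 4161.66 − 4184.46 = -22.8
nΣx² − (Σx)² = 111394.74 − 110290.41 = 1104.33; nΣy² − (Σy)² = 164.28 − 158.76 = 5.52
r = -22.8 / √(1104.33 × 5.52) = -22.8 / 78.0763 ≈ -0.292

-0.292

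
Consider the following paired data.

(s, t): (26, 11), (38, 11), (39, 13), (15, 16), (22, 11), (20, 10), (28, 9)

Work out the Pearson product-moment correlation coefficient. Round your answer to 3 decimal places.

n = 7, Σs = 188, Σt = 81, Σs² = 5534, Σt² = 969, Σst = 2145
nΣst − ΣsΣt = 15015 − 15228 = -213
nΣs² − (Σs)² = 38738 − 35344 = 3394; nΣt² − (Σt)² = 6783 − 6561 = 222
r = -213 / √(3394 × 222) = -213 / 868.0253 ≈ -0.245

-0.245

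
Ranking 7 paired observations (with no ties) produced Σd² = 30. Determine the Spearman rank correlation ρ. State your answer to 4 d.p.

0.4643

ρ = 1 − 6Σd² / [n(n²−1)] = 1 − 6×30 / (7×48)
  = 1 − 180/336 = 1 − 0.53571 ≈ 0.4643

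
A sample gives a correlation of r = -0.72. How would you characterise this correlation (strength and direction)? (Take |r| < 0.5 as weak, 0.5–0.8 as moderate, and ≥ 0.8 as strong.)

r = -0.72 < 0 so the relationship is negative.
|r| = 0.72, which falls in the moderate range.

moderate negative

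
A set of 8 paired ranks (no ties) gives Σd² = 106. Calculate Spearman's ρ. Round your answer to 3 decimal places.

-0.262

ρ = 1 − 6Σd² / [n(n²−1)] = 1 − 6×106 / (8×63)
  = 1 − 636/504 = 1 − 1.2619 ≈ -0.262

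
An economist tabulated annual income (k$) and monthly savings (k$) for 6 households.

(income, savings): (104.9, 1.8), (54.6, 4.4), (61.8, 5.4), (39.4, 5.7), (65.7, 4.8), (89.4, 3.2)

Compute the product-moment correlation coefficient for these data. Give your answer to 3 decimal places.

-0.935

n = 6, Σx = 415.8, Σy = 25.3, Σx² = 31665.62, Σy² = 117.53, Σxy = 1588.8
nΣxy − ΣxΣy = 9532.8 − 10519.74 = -986.94
nΣx² − (Σx)² = 189993.72 − 172889.64 = 17104.08; nΣy² − (Σy)² = 705.18 − 640.09 = 65.09
r = -986.94 / √(17104.08 × 65.09) = -986.94 / 1055.1325 ≈ -0.935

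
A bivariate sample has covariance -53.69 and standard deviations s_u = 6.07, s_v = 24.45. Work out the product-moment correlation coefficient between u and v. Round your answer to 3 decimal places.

r = Cov(u,v) / (s_u · s_v) = -53.69 / (6.07 × 24.45)
  = -53.69 / 148.4115 ≈ -0.362

-0.362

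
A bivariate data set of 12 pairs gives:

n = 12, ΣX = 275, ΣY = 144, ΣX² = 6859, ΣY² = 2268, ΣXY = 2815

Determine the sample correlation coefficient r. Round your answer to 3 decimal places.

r = (nΣXY − ΣXΣY) / √[(nΣX² − (ΣX)²)(nΣY² − (ΣY)²)]
Numerator: 12×2815 − 275×144 = -5820
Denominator: √[(82308 − 75625)(27216 − 20736)] = √[6683 × 6480] = 6580.7173
r = -5820 / 6580.7173 ≈ -0.884

-0.884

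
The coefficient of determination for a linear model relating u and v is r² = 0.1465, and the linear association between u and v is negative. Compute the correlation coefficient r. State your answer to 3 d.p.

|r| = √0.1465 = 0.383
The association is negative, so r = −0.383.

-0.383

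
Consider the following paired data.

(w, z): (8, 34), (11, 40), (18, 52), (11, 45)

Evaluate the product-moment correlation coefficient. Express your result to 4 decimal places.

0.9368

n = 4, Σw = 48, Σz = 171, Σw² = 630, Σz² = 7485, Σwz = 2143
nΣwz − ΣwΣz = 8572 − 8208 = 364
nΣw² − (Σw)² = 2520 − 2304 = 216; nΣz² − (Σz)² = 29940 − 29241 = 699
r = 364 / √(216 × 699) = 364 / 388.5666 ≈ 0.9368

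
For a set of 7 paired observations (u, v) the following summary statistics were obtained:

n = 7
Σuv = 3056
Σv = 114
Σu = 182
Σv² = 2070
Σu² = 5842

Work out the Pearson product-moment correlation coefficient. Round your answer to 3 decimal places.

0.189

r = (nΣuv − ΣuΣv) / √[(nΣu² − (Σu)²)(nΣv² − (Σv)²)]
Numerator: 7×3056 − 182×114 = 644
Denominator: √[(40894 − 33124)(14490 − 12996)] = √[7770 × 1494] = 3407.1073
r = 644 / 3407.1073 ≈ 0.189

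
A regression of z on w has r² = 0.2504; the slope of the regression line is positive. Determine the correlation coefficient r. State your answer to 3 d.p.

|r| = √0.2504 = 0.500
The association is positive, so r = 0.500.

0.500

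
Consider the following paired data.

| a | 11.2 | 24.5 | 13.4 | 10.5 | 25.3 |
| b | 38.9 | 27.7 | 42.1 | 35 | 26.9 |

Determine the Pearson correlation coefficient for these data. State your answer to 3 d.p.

n = 5, Σa = 84.9, Σb = 170.6, Σa² = 1655.59, Σb² = 6001.52, Σab = 2726.54
nΣab − ΣaΣb = 13632.7 − 14483.94 = -851.24
nΣa² − (Σa)² = 8277.95 − 7208.01 = 1069.94; nΣb² − (Σb)² = 30007.6 − 29104.36 = 903.24
r = -851.24 / √(1069.94 × 903.24) = -851.24 / 983.0629 ≈ -0.866

-0.866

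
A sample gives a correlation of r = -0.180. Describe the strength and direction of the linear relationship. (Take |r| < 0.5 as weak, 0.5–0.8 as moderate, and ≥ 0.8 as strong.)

weak negative

r = -0.180 < 0 so the relationship is negative.
|r| = 0.180, which falls in the weak range.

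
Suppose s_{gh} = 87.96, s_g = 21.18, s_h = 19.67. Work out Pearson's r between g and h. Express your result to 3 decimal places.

0.211

r = Cov(g,h) / (s_g · s_h) = 87.96 / (21.18 × 19.67)
  = 87.96 / 416.6106 ≈ 0.211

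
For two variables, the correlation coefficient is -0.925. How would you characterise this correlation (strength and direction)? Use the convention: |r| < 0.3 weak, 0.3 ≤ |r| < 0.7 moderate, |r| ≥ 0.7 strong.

r = -0.925 < 0 so the relationship is negative.
|r| = 0.925, which falls in the strong range.

strong negative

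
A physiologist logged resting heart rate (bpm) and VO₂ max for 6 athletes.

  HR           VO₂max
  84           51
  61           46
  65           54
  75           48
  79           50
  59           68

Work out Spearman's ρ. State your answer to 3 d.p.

Rank HR: 6, 2, 3, 4, 5, 1
Rank VO₂max: 4, 1, 5, 2, 3, 6
d = rank(HR) − rank(VO₂max): 2, 1, -2, 2, 2, -5; Σd² = 42
ρ = 1 − 6Σd² / [n(n²−1)] = 1 − 6×42 / (6×35) = 1 − 252/210 ≈ -0.200

-0.200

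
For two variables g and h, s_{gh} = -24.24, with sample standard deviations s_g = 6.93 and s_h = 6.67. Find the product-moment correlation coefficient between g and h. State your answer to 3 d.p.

-0.524

r = Cov(g,h) / (s_g · s_h) = -24.24 / (6.93 × 6.67)
  = -24.24 / 46.2231 ≈ -0.524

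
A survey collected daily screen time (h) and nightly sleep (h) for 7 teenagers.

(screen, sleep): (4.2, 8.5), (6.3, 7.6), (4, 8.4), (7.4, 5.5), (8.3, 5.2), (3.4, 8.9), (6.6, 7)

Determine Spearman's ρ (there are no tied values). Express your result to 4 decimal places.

Rank screen: 3, 4, 2, 6, 7, 1, 5
Rank sleep: 6, 4, 5, 2, 1, 7, 3
d = rank(screen) − rank(sleep): -3, 0, -3, 4, 6, -6, 2; Σd² = 110
ρ = 1 − 6Σd² / [n(n²−1)] = 1 − 6×110 / (7×48) = 1 − 660/336 ≈ -0.9643

-0.9643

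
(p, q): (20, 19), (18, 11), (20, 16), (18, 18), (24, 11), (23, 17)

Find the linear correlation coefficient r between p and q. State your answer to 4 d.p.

n = 6, Σp = 123, Σq = 92, Σp² = 2553, Σq² = 1472, Σpq = 1877
nΣpq − ΣpΣq = 11262 − 11316 = -54
nΣp² − (Σp)² = 15318 − 15129 = 189; nΣq² − (Σq)² = 8832 − 8464 = 368
r = -54 / √(189 × 368) = -54 / 263.7271 ≈ -0.2048

-0.2048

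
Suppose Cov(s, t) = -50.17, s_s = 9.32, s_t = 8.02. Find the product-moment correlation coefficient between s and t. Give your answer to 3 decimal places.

r = Cov(s,t) / (s_s · s_t) = -50.17 / (9.32 × 8.02)
  = -50.17 / 74.7464 ≈ -0.671

-0.671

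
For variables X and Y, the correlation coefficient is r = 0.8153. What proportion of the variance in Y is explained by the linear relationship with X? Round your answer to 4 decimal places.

r² = (0.8153)² = 0.6647

0.6647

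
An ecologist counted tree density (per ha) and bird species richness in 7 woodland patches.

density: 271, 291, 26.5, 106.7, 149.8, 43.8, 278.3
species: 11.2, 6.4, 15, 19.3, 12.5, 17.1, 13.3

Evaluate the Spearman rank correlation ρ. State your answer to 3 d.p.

-0.750

Rank density: 5, 7, 1, 3, 4, 2, 6
Rank species: 2, 1, 5, 7, 3, 6, 4
d = rank(density) − rank(species): 3, 6, -4, -4, 1, -4, 2; Σd² = 98
ρ = 1 − 6Σd² / [n(n²−1)] = 1 − 6×98 / (7×48) = 1 − 588/336 ≈ -0.750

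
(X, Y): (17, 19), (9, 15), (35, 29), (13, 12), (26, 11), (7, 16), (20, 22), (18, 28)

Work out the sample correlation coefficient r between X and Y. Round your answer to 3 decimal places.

n = 8, ΣX = 145, ΣY = 152, ΣX² = 3213, ΣY² = 3216, ΣXY = 2971
nΣXY − ΣXΣY = 23768 − 22040 = 1728
nΣX² − (ΣX)² = 25704 − 21025 = 4679; nΣY² − (ΣY)² = 25728 − 23104 = 2624
r = 1728 / √(4679 × 2624) = 1728 / 3503.9543 ≈ 0.493

0.493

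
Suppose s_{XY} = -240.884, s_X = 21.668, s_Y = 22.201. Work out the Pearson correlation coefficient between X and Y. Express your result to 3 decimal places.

-0.501

r = Cov(X,Y) / (s_X · s_Y) = -240.884 / (21.668 × 22.201)
  = -240.884 / 481.0513 ≈ -0.501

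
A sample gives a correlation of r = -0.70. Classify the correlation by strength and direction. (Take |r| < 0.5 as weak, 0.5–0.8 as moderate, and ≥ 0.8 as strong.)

r = -0.70 < 0 so the relationship is negative.
|r| = 0.70, which falls in the moderate range.

moderate negative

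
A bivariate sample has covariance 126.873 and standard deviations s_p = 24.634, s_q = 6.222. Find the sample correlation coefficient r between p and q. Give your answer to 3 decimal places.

0.828

r = Cov(p,q) / (s_p · s_q) = 126.873 / (24.634 × 6.222)
  = 126.873 / 153.2727 ≈ 0.828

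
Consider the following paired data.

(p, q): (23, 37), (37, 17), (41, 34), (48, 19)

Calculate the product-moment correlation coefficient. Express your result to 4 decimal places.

-0.6192

n = 4, Σp = 149, Σq = 107, Σp² = 5883, Σq² = 3175, Σpq = 3786
nΣpq − ΣpΣq = 15144 − 15943 = -799
nΣp² − (Σp)² = 23532 − 22201 = 1331; nΣq² − (Σq)² = 12700 − 11449 = 1251
r = -799 / √(1331 × 1251) = -799 / 1290.3802 ≈ -0.6192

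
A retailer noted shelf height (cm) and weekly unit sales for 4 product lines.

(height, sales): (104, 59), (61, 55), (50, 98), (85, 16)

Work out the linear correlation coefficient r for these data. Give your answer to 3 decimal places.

-0.554

n = 4, Σx = 300, Σy = 228, Σx² = 24262, Σy² = 16366, Σxy = 15751
nΣxy − ΣxΣy = 63004 − 68400 = -5396
nΣx² − (Σx)² = 97048 − 90000 = 7048; nΣy² − (Σy)² = 65464 − 51984 = 13480
r = -5396 / √(7048 × 13480) = -5396 / 9747.1555 ≈ -0.554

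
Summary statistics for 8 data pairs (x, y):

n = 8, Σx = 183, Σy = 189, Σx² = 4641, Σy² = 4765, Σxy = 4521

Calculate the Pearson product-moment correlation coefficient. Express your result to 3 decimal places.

r = (nΣxy − ΣxΣy) / √[(nΣx² − (Σx)²)(nΣy² − (Σy)²)]
Numerator: 8×4521 − 183×189 = 1581
Denominator: √[(37128 − 33489)(38120 − 35721)] = √[3639 × 2399] = 2954.6507
r = 1581 / 2954.6507 ≈ 0.535

0.535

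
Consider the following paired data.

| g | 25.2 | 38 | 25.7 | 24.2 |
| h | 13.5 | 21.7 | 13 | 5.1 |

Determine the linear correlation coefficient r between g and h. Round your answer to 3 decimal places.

0.870

n = 4, Σg = 113.1, Σh = 53.3, Σg² = 3325.17, Σh² = 848.15, Σgh = 1622.32
nΣgh − ΣgΣh = 6489.28 − 6028.23 = 461.05
nΣg² − (Σg)² = 13300.68 − 12791.61 = 509.07; nΣh² − (Σh)² = 3392.6 − 2840.89 = 551.71
r = 461.05 / √(509.07 × 551.71) = 461.05 / 529.9613 ≈ 0.870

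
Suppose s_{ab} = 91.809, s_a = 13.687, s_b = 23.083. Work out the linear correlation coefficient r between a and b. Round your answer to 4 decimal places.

0.2906

r = Cov(a,b) / (s_a · s_b) = 91.809 / (13.687 × 23.083)
  = 91.809 / 315.9370 ≈ 0.2906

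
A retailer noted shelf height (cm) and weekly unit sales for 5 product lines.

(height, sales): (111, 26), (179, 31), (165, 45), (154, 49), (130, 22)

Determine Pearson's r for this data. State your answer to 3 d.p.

0.539

n = 5, Σx = 739, Σy = 173, Σx² = 112203, Σy² = 6547, Σxy = 26266
nΣxy − ΣxΣy = 131330 − 127847 = 3483
nΣx² − (Σx)² = 561015 − 546121 = 14894; nΣy² − (Σy)² = 32735 − 29929 = 2806
r = 3483 / √(14894 × 2806) = 3483 / 6464.7169 ≈ 0.539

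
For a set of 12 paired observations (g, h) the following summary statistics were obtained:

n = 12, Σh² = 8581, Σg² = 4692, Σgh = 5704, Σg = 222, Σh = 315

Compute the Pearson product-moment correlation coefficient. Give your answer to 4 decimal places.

r = (nΣgh − ΣgΣh) / √[(nΣg² − (Σg)²)(nΣh² − (Σh)²)]
Numerator: 12×5704 − 222×315 = -1482
Denominator: √[(56304 − 49284)(102972 − 99225)] = √[7020 × 3747] = 5128.7367
r = -1482 / 5128.7367 ≈ -0.2890

-0.2890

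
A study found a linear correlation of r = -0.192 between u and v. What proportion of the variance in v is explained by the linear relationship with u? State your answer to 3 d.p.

0.037

r² = (-0.192)² = 0.037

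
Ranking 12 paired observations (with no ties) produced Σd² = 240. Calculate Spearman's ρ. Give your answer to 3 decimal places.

ρ = 1 − 6Σd² / [n(n²−1)] = 1 − 6×240 / (12×143)
  = 1 − 1440/1716 = 1 − 0.8392 ≈ 0.161

0.161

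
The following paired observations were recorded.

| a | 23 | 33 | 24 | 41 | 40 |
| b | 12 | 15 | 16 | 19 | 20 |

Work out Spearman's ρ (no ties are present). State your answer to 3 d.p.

0.800

Rank a: 1, 3, 2, 5, 4
Rank b: 1, 2, 3, 4, 5
d = rank(a) − rank(b): 0, 1, -1, 1, -1; Σd² = 4
ρ = 1 − 6Σd² / [n(n²−1)] = 1 − 6×4 / (5×24) = 1 − 24/120 ≈ 0.800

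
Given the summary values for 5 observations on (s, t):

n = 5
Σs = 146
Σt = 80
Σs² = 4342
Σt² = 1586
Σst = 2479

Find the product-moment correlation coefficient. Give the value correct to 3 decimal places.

r = (nΣst − ΣsΣt) / √[(nΣs² − (Σs)²)(nΣt² − (Σt)²)]
Numerator: 5×2479 − 146×80 = 715
Denominator: √[(21710 − 21316)(7930 − 6400)] = √[394 × 1530] = 776.4148
r = 715 / 776.4148 ≈ 0.921

0.921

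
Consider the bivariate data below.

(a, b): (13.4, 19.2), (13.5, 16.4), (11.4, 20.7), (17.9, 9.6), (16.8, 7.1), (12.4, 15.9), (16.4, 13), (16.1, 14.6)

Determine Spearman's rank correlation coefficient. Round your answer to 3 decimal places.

-0.905

Rank a: 3, 4, 1, 8, 7, 2, 6, 5
Rank b: 7, 6, 8, 2, 1, 5, 3, 4
d = rank(a) − rank(b): -4, -2, -7, 6, 6, -3, 3, 1; Σd² = 160
ρ = 1 − 6Σd² / [n(n²−1)] = 1 − 6×160 / (8×63) = 1 − 960/504 ≈ -0.905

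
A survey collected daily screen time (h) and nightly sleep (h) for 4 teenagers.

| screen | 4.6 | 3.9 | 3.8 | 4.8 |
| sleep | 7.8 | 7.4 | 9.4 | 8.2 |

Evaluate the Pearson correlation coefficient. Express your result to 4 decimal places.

-0.3091

n = 4, Σx = 17.1, Σy = 32.8, Σx² = 73.85, Σy² = 271.2, Σxy = 139.82
nΣxy − ΣxΣy = 559.28 − 560.88 = -1.6
nΣx² − (Σx)² = 295.4 − 292.41 = 2.99; nΣy² − (Σy)² = 1084.8 − 1075.84 = 8.96
r = -1.6 / √(2.99 × 8.96) = -1.6 / 5.1759 ≈ -0.3091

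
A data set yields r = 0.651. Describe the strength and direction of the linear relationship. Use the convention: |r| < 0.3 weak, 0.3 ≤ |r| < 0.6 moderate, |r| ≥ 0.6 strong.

r = 0.651 > 0 so the relationship is positive.
|r| = 0.651, which falls in the strong range.

strong positive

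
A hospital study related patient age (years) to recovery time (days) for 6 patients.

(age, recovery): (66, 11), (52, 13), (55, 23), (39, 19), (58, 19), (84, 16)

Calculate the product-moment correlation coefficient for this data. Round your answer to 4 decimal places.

-0.3160

n = 6, Σx = 354, Σy = 101, Σx² = 22026, Σy² = 1797, Σxy = 5854
nΣxy − ΣxΣy = 35124 − 35754 = -630
nΣx² − (Σx)² = 132156 − 125316 = 6840; nΣy² − (Σy)² = 10782 − 10201 = 581
r = -630 / √(6840 × 581) = -630 / 1993.4994 ≈ -0.3160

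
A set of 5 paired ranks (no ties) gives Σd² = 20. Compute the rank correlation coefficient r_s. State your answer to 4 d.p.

0.0000

ρ = 1 − 6Σd² / [n(n²−1)] = 1 − 6×20 / (5×24)
  = 1 − 120/120 = 1 − 1.00000 ≈ 0.0000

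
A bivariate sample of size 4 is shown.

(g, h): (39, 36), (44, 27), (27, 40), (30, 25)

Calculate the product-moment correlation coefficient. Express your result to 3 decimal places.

n = 4, Σg = 140, Σh = 128, Σg² = 5086, Σh² = 4250, Σgh = 4422
nΣgh − ΣgΣh = 17688 − 17920 = -232
nΣg² − (Σg)² = 20344 − 19600 = 744; nΣh² − (Σh)² = 17000 − 16384 = 616
r = -232 / √(744 × 616) = -232 / 676.9815 ≈ -0.343

-0.343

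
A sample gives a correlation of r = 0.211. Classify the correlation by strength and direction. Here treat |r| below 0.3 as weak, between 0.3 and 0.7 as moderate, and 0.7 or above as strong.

r = 0.211 > 0 so the relationship is positive.
|r| = 0.211, which falls in the weak range.

weak positive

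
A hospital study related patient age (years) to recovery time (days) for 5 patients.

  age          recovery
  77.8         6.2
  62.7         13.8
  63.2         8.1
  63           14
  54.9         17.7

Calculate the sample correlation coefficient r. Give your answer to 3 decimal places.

-0.851

n = 5, Σx = 321.6, Σy = 59.8, Σx² = 20961.38, Σy² = 803.78, Σxy = 3713.27
nΣxy − ΣxΣy = 18566.35 − 19231.68 = -665.33
nΣx² − (Σx)² = 104806.9 − 103426.56 = 1380.34; nΣy² − (Σy)² = 4018.9 − 3576.04 = 442.86
r = -665.33 / √(1380.34 × 442.86) = -665.33 / 781.8551 ≈ -0.851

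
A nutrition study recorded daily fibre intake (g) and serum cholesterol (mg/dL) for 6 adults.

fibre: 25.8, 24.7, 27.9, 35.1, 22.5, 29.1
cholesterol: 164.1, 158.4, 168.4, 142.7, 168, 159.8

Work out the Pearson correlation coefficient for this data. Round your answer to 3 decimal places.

n = 6, Σx = 165.1, Σy = 961.4, Σx² = 4639.21, Σy² = 154501.26, Σxy = 26283.57
nΣxy − ΣxΣy = 157701.42 − 158727.14 = -1025.72
nΣx² − (Σx)² = 27835.26 − 27258.01 = 577.25; nΣy² − (Σy)² = 927007.56 − 924289.96 = 2717.6
r = -1025.72 / √(577.25 × 2717.6) = -1025.72 / 1252.4914 ≈ -0.819

-0.819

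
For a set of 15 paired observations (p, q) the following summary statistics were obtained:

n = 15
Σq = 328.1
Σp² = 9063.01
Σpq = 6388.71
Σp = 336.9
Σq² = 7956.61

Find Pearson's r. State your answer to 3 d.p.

-0.908

r = (nΣpq − ΣpΣq) / √[(nΣp² − (Σp)²)(nΣq² − (Σq)²)]
Numerator: 15×6388.71 − 336.9×328.1 = -14706.24
Denominator: √[(135945.15 − 113501.61)(119349.15 − 107649.61)] = √[22443.54 × 11699.54] = 16204.2925
r = -14706.24 / 16204.2925 ≈ -0.908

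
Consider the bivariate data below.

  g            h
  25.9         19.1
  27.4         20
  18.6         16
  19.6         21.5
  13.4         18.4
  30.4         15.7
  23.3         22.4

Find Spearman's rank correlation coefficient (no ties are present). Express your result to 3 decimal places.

Rank g: 5, 6, 2, 3, 1, 7, 4
Rank h: 4, 5, 2, 6, 3, 1, 7
d = rank(g) − rank(h): 1, 1, 0, -3, -2, 6, -3; Σd² = 60
ρ = 1 − 6Σd² / [n(n²−1)] = 1 − 6×60 / (7×48) = 1 − 360/336 ≈ -0.071

-0.071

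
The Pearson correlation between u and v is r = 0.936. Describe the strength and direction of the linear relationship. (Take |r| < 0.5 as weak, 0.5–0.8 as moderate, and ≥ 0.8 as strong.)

r = 0.936 > 0 so the relationship is positive.
|r| = 0.936, which falls in the strong range.

strong positive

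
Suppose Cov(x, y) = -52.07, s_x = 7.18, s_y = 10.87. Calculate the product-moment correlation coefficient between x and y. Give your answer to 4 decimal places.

r = Cov(x,y) / (s_x · s_y) = -52.07 / (7.18 × 10.87)
  = -52.07 / 78.0466 ≈ -0.6672

-0.6672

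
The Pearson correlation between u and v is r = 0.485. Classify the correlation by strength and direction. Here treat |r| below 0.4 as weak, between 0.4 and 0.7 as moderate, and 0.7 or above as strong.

r = 0.485 > 0 so the relationship is positive.
|r| = 0.485, which falls in the moderate range.

moderate positive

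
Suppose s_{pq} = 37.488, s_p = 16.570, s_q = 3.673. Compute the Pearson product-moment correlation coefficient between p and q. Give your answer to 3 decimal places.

r = Cov(p,q) / (s_p · s_q) = 37.488 / (16.570 × 3.673)
  = 37.488 / 60.8616 ≈ 0.616

0.616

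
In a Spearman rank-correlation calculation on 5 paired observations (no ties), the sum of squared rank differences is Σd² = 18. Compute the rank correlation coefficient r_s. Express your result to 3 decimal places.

ρ = 1 − 6Σd² / [n(n²−1)] = 1 − 6×18 / (5×24)
  = 1 − 108/120 = 1 − 0.9000 ≈ 0.100

0.100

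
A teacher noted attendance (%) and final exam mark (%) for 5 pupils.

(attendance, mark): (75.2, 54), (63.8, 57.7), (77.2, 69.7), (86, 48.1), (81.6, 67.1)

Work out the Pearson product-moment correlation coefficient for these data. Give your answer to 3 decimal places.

-0.107

n = 5, Σx = 383.8, Σy = 296.6, Σx² = 29739.88, Σy² = 17919.4, Σxy = 22734.86
nΣxy − ΣxΣy = 113674.3 − 113835.08 = -160.78
nΣx² − (Σx)² = 148699.4 − 147302.44 = 1396.96; nΣy² − (Σy)² = 89597 − 87971.56 = 1625.44
r = -160.78 / √(1396.96 × 1625.44) = -160.78 / 1506.8758 ≈ -0.107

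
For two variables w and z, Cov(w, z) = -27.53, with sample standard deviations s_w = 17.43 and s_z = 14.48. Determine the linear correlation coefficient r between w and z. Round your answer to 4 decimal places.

r = Cov(w,z) / (s_w · s_z) = -27.53 / (17.43 × 14.48)
  = -27.53 / 252.3864 ≈ -0.1091

-0.1091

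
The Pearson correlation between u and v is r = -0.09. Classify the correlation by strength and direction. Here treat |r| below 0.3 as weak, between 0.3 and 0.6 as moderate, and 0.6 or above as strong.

weak negative

r = -0.09 < 0 so the relationship is negative.
|r| = 0.09, which falls in the weak range.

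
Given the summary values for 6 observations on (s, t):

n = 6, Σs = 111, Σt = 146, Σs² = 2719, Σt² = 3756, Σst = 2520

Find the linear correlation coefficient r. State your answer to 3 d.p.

r = (nΣst − ΣsΣt) / √[(nΣs² − (Σs)²)(nΣt² − (Σt)²)]
Numerator: 6×2520 − 111×146 = -1086
Denominator: √[(16314 − 12321)(22536 − 21316)] = √[3993 × 1220] = 2207.1384
r = -1086 / 2207.1384 ≈ -0.492

-0.492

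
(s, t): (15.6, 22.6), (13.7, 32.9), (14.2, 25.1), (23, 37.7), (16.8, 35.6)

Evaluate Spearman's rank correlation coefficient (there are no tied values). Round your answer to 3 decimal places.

0.600

Rank s: 3, 1, 2, 5, 4
Rank t: 1, 3, 2, 5, 4
d = rank(s) − rank(t): 2, -2, 0, 0, 0; Σd² = 8
ρ = 1 − 6Σd² / [n(n²−1)] = 1 − 6×8 / (5×24) = 1 − 48/120 ≈ 0.600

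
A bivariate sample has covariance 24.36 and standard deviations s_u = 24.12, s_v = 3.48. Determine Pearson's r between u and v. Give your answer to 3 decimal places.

0.290

r = Cov(u,v) / (s_u · s_v) = 24.36 / (24.12 × 3.48)
  = 24.36 / 83.9376 ≈ 0.290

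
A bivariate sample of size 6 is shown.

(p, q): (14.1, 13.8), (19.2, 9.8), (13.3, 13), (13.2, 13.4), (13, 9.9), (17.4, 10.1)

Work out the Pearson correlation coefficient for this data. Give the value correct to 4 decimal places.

-0.6118

n = 6, Σp = 90.2, Σq = 70, Σp² = 1390.34, Σq² = 835.06, Σpq = 1036.96
nΣpq − ΣpΣq = 6221.76 − 6314 = -92.24
nΣp² − (Σp)² = 8342.04 − 8136.04 = 206; nΣq² − (Σq)² = 5010.36 − 4900 = 110.36
r = -92.24 / √(206 × 110.36) = -92.24 / 150.7785 ≈ -0.6118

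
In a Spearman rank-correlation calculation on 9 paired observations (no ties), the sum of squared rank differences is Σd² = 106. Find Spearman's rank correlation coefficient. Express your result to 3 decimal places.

ρ = 1 − 6Σd² / [n(n²−1)] = 1 − 6×106 / (9×80)
  = 1 − 636/720 = 1 − 0.8833 ≈ 0.117

0.117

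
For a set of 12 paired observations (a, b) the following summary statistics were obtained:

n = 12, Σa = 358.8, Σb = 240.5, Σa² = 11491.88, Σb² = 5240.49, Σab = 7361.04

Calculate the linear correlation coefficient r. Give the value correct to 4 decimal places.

0.3001

r = (nΣab − ΣaΣb) / √[(nΣa² − (Σa)²)(nΣb² − (Σb)²)]
Numerator: 12×7361.04 − 358.8×240.5 = 2041.08
Denominator: √[(137902.56 − 128737.44)(62885.88 − 57840.25)] = √[9165.12 × 5045.63] = 6800.2797
r = 2041.08 / 6800.2797 ≈ 0.3001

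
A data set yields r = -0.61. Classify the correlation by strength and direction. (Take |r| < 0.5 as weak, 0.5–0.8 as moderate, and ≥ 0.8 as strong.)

r = -0.61 < 0 so the relationship is negative.
|r| = 0.61, which falls in the moderate range.

moderate negative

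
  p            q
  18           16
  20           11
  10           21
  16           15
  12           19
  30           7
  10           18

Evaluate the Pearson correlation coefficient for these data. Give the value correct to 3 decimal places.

-0.954

n = 7, Σp = 116, Σq = 107, Σp² = 2224, Σq² = 1777, Σpq = 1576
nΣpq − ΣpΣq = 11032 − 12412 = -1380
nΣp² − (Σp)² = 15568 − 13456 = 2112; nΣq² − (Σq)² = 12439 − 11449 = 990
r = -1380 / √(2112 × 990) = -1380 / 1445.9876 ≈ -0.954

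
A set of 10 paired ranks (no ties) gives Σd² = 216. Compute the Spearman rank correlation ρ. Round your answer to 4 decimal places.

ρ = 1 − 6Σd² / [n(n²−1)] = 1 − 6×216 / (10×99)
  = 1 − 1296/990 = 1 − 1.30909 ≈ -0.3091

-0.3091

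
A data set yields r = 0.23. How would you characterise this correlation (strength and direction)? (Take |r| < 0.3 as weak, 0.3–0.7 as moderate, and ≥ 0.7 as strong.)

r = 0.23 > 0 so the relationship is positive.
|r| = 0.23, which falls in the weak range.

weak positive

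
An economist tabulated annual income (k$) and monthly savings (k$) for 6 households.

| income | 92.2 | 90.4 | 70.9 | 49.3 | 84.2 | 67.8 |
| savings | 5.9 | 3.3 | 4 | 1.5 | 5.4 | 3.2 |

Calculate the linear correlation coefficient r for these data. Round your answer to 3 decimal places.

n = 6, Σx = 454.8, Σy = 23.3, Σx² = 35816.78, Σy² = 103.35, Σxy = 1871.49
nΣxy − ΣxΣy = 11228.94 − 10596.84 = 632.1
nΣx² − (Σx)² = 214900.68 − 206843.04 = 8057.64; nΣy² − (Σy)² = 620.1 − 542.89 = 77.21
r = 632.1 / √(8057.64 × 77.21) = 632.1 / 788.7524 ≈ 0.801

0.801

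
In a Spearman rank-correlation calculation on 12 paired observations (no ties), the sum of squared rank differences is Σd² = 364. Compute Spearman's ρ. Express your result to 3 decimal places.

ρ = 1 − 6Σd² / [n(n²−1)] = 1 − 6×364 / (12×143)
  = 1 − 2184/1716 = 1 − 1.2727 ≈ -0.273

-0.273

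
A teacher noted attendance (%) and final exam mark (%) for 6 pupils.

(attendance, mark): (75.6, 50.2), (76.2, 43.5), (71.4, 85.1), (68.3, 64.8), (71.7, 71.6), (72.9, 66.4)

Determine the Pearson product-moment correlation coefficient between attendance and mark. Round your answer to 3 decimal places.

-0.685

n = 6, Σx = 436.1, Σy = 381.6, Σx² = 31739.95, Σy² = 25388.86, Σxy = 27586.08
nΣxy − ΣxΣy = 165516.48 − 166415.76 = -899.28
nΣx² − (Σx)² = 190439.7 − 190183.21 = 256.49; nΣy² − (Σy)² = 152333.16 − 145618.56 = 6714.6
r = -899.28 / √(256.49 × 6714.6) = -899.28 / 1312.3368 ≈ -0.685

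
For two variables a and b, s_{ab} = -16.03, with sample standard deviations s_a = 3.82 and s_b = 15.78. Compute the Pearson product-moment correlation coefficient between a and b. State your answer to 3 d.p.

-0.266

r = Cov(a,b) / (s_a · s_b) = -16.03 / (3.82 × 15.78)
  = -16.03 / 60.2796 ≈ -0.266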